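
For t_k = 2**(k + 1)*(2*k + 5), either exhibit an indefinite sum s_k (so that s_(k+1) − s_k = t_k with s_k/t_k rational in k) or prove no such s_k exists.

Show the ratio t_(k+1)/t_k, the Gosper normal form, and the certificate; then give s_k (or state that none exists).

The ratio is 2*(2*k + 7)/(2*k + 5).
A = 2, B = 1, C = k + 5/2.
f must satisfy (2)·f(k+1) − (1)·f(k) = k + 5/2.
Bound: deg f ≤ 1.
A polynomial solution: f(k) = (2*k + 1)/2.
Certificate R = B(k−1)f/C = (2*k + 1)/(2*k + 5) gives s_k = 2**(k + 1)*(2*k + 1).
Verify: 2**(k + 1)*(2*k + 5) matches t_k.

s_k = 2**(k + 1)*(2*k + 1)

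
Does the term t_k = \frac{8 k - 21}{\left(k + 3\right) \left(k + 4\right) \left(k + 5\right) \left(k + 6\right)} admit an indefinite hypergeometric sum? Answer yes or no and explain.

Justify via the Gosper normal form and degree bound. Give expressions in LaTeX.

Ratio r(k) = (k + 3)*(8*k - 13)/((k + 7)*(8*k - 21)).
Factor: A=k + 3; B=k + 7; C=k - 21/8.
Key eq: (k + 3)·f(k+1) = (k + 6)·f(k) + (k - 21/8).
From deg A=1, deg B=1, deg C=1: d=3.
Solving with deg f ≤ 3: f(k) = -k*(k**2 + 12*k + 127)/160.
Get s_k = R·t_k = k*(-k**2 - 12*k - 127)/(20*(k + 3)*(k + 4)*(k + 5)) with R(k) = B(k−1)f(k)/C(k) = -k*(k + 6)*(k**2 + 12*k + 127)/(20*(8*k - 21)).
s_(k+1) − s_k = (8*k - 21)/(k**4 + 18*k**3 + 119*k**2 + 342*k + 360) = t_k.

Yes. s_k = \frac{k \left(- k^{2} - 12 k - 127\right)}{20 \left(k + 3\right) \left(k + 4\right) \left(k + 5\right)}.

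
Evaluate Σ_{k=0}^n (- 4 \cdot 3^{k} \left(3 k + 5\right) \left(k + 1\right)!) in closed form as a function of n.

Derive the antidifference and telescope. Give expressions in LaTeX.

Step 1: r(k) = 3*(k + 2)*(3*k + 8)/(3*k + 5).
Gosper form: A/B · C(k+1)/C(k) with A=3*k + 6, B=1, C=k + 5/3.
Need (3*k + 6)·f(k+1) − (1)·f(k) = k + 5/3.
deg f ≤ 0 (via 1,0,1).
Solving with deg f ≤ 0: f(k) = 1/3.
Then R = B(k−1)f/C = 1/(3*k + 5), so s_k = R(k)·t_k = -4*3**k*factorial(k + 1).
Verify: -4*3**k*(3*k + 5)*factorial(k + 1) matches t_k.
Σ_(k=0)^n t_k = s_(n+1) − s_(0) = (-12*3**n*factorial(n + 2)) − (-4), i.e. -12*3**n*factorial(n + 2) + 4.

S(n) = - 12 \cdot 3^{n} \left(n + 2\right)! + 4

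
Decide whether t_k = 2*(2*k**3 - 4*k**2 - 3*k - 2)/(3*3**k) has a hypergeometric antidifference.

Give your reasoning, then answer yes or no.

Yes. s_k = (-2*k**3 + k**2 + k + 2)/3**k.

Compute t_(k+1)/t_k: get (2*k**3 + 2*k**2 - 5*k - 7)/(3*(2*k**3 - 4*k**2 - 3*k - 2)).
Gosper form: A/B · C(k+1)/C(k) with A=1/3, B=1, C=k**3 - 2*k**2 - 3*k/2 - 1.
Set up (1/3)·f(k+1) − (1)·f(k) − (k**3 - 2*k**2 - 3*k/2 - 1) = 0.
d = 3 from the (0,0,3) case.
Match coefficients ⇒ f(k) = -3*(2*k**3 - k**2 - k - 2)/4.
Certificate R = B(k−1)f/C = -3*(2*k**3 - k**2 - k - 2)/(2*(2*k**3 - 4*k**2 - 3*k - 2)) gives s_k = (-2*k**3 + k**2 + k + 2)/3**k.
Verify: 2*(2*k**3 - 4*k**2 - 3*k - 2)/(3*3**k) matches t_k.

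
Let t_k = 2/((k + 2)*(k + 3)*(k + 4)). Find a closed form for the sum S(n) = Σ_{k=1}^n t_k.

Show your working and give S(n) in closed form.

Step 1: r(k) = (k + 2)/(k + 5).
Factor: A=k + 2; B=k + 5; C=1.
Set up (k + 2)·f(k+1) − (k + 4)·f(k) − (1) = 0.
d = 2 from the (1,1,0) case.
Coefficient equations give f(k) = k*(k + 5)/12.
Certificate R = B(k−1)f/C = k*(k + 4)*(k + 5)/12 gives s_k = k*(k + 5)/(6*(k + 2)*(k + 3)).
s_(k+1) − s_k = 2/(k**3 + 9*k**2 + 26*k + 24) = t_k.
Evaluate: s_(n+1) = (n**2 + 7*n + 6)/(6*(n**2 + 7*n + 12)); subtract s_(1) = 1/12 ⇒ S(n) = n*(n + 7)/(12*(n**2 + 7*n + 12)).

S(n) = n*(n + 7)/(12*(n**2 + 7*n + 12))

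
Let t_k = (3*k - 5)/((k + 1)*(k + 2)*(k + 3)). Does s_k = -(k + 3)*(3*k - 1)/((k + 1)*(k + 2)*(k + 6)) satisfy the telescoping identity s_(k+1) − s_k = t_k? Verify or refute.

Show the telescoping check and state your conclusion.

s_(k+1) = -(k + 4)*(3*k + 2)/((k + 2)*(k + 3)*(k + 7))
s_(k+1) − s_k = (3*k**3 + 16*k**2 - 2*k - 111)/(k**5 + 19*k**4 + 131*k**3 + 401*k**2 + 540*k + 252)
(s_(k+1) − s_k) − t_k = 9*(-2*k**2 - 7*k + 11)/(k**5 + 19*k**4 + 131*k**3 + 401*k**2 + 540*k + 252)

Invalid: residual 9*(-2*k**2 - 7*k + 11)/(k**5 + 19*k**4 + 131*k**3 + 401*k**2 + 540*k + 252) ≠ 0.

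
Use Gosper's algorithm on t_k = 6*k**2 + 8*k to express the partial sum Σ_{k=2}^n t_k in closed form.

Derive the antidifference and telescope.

S(n) = 2*n**3 + 7*n**2 + 5*n - 14

Ratio r(k) = (3*k**2 + 10*k + 7)/(k*(3*k + 4)).
Normal form (A,B,C) = (1, 1, k**2 + 4*k/3).
Set up (1)·f(k+1) − (1)·f(k) − (k**2 + 4*k/3) = 0.
From deg A=0, deg B=0, deg C=2: d=3.
Match coefficients ⇒ f(k) = k*(k - 1)*(2*k + 3)/6.
Get s_k = R·t_k = k*(2*k**2 + k - 3) with R(k) = B(k−1)f(k)/C(k) = (k - 1)*(2*k + 3)/(2*(3*k + 4)).
Verify: 2*k*(3*k + 4) matches t_k.
Evaluate: s_(n+1) = n*(2*n**2 + 7*n + 5); subtract s_(2) = 14 ⇒ S(n) = 2*n**3 + 7*n**2 + 5*n - 14.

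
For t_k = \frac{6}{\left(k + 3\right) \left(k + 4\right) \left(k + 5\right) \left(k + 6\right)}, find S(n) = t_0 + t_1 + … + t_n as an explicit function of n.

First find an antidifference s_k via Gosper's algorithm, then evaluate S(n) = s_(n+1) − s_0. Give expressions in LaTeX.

Compute t_(k+1)/t_k: get (k + 3)/(k + 7).
Gosper form: A/B · C(k+1)/C(k) with A=k + 3, B=k + 7, C=1.
Set up (k + 3)·f(k+1) − (k + 6)·f(k) − (1) = 0.
From deg A=1, deg B=1, deg C=0: d=3.
Solving with deg f ≤ 3: f(k) = k*(k**2 + 12*k + 47)/180.
R(k) = B(k−1)·f(k)/C(k) = k*(k + 6)*(k**2 + 12*k + 47)/180; s_k = R·t_k = k*(k**2 + 12*k + 47)/(30*(k + 3)*(k + 4)*(k + 5)).
s_(k+1) − s_k = 6/(k**4 + 18*k**3 + 119*k**2 + 342*k + 360) = t_k.
Evaluate: s_(n+1) = (n**3 + 15*n**2 + 74*n + 60)/(30*(n**3 + 15*n**2 + 74*n + 120)); subtract s_(0) = 0 ⇒ S(n) = (n**3 + 15*n**2 + 74*n + 60)/(30*(n**3 + 15*n**2 + 74*n + 120)).

S(n) = \frac{n^{3} + 15 n^{2} + 74 n + 60}{30 \left(n^{3} + 15 n^{2} + 74 n + 120\right)}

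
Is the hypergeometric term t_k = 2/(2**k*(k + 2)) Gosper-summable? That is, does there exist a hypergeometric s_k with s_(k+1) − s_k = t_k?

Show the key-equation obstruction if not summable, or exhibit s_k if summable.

Ratio r(k) = (k + 2)/(2*(k + 3)).
Factor: A=k/2 + 1; B=k + 3; C=1.
Need (k/2 + 1)·f(k+1) − (k + 2)·f(k) = 1.
Degrees (1,1,0) ⇒ d ≤ -1.
Negative degree bound (-1): no f exists, t_k not Gosper-summable.

No; the degree bound rules out any f.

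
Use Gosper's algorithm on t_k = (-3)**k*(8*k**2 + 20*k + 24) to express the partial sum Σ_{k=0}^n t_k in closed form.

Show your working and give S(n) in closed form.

t_(k+1)/t_k = 3*(-2*k**2 - 9*k - 13)/(2*k**2 + 5*k + 6).
So A=-3 and B=1, with C=k**2 + 5*k/2 + 3.
Need (-3)·f(k+1) − (1)·f(k) = k**2 + 5*k/2 + 3.
Degrees (0,0,2) ⇒ d ≤ 2.
A polynomial solution: f(k) = -(2*k**2 + 2*k + 3)/8.
Then R = B(k−1)f/C = -(2*k**2 + 2*k + 3)/(4*(2*k**2 + 5*k + 6)), so s_k = R(k)·t_k = (-3)**k*(-2*k**2 - 2*k - 3).
s_(k+1) − s_k = (-3)**k*(8*k**2 + 20*k + 24) = t_k.
s_(n+1) = 3*(-3)**n*(2*n**2 + 6*n + 7) and s_(0) = -3, so S(n) = 6*(-3)**n*n**2 + 18*(-3)**n*n + 21*(-3)**n + 3.

S(n) = 6*(-3)**n*n**2 + 18*(-3)**n*n + 21*(-3)**n + 3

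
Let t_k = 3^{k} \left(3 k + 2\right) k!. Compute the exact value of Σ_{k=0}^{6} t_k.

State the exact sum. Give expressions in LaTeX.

Σ = 11022479

The ratio is 3*(k + 1)*(3*k + 5)/(3*k + 2).
Factor: A=3*k + 3; B=1; C=k + 2/3.
f must satisfy (3*k + 3)·f(k+1) − (1)·f(k) = k + 2/3.
d = 0 from the (1,0,1) case.
Solving with deg f ≤ 0: f(k) = 1/3.
R(k) = B(k−1)·f(k)/C(k) = 1/(3*k + 2); s_k = R·t_k = 3**k*factorial(k).
Δs = 3**k*(3*k + 2)*factorial(k), as required.
Evaluate s at k=7 and k=0: 11022480 and 1; difference 11022479.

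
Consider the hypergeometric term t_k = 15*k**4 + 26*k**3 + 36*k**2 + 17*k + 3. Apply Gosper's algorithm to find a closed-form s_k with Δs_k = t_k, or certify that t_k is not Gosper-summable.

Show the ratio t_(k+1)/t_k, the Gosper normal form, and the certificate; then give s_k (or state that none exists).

r(k) = (15*k**4 + 86*k**3 + 204*k**2 + 227*k + 97)/(15*k**4 + 26*k**3 + 36*k**2 + 17*k + 3) after simplifying.
Factor: A=1; B=1; C=k**4 + 26*k**3/15 + 12*k**2/5 + 17*k/15 + 1/5.
f must satisfy (1)·f(k+1) − (1)·f(k) = k**4 + 26*k**3/15 + 12*k**2/5 + 17*k/15 + 1/5.
From deg A=0, deg B=0, deg C=4: d=5.
Match coefficients ⇒ f(k) = k**2*(3*k**3 - k**2 + 4*k - 3)/15.
R(k) = B(k−1)·f(k)/C(k) = k**2*(3*k**3 - k**2 + 4*k - 3)/(15*k**4 + 26*k**3 + 36*k**2 + 17*k + 3); s_k = R·t_k = k**2*(3*k**3 - k**2 + 4*k - 3).
s_(k+1) − s_k = 15*k**4 + 26*k**3 + 36*k**2 + 17*k + 3 = t_k.

s_k = k**2*(3*k**3 - k**2 + 4*k - 3)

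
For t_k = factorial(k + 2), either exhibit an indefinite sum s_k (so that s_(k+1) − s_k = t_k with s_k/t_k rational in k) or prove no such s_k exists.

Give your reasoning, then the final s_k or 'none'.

none — t_k is not Gosper-summable

r(k) = k + 3 after simplifying.
Take A(k)=k + 3, B(k)=1, C(k)=1.
Key eq: (k + 3)·f(k+1) = (1)·f(k) + (1).
Bound: deg f ≤ -1.
deg f ≤ -1 is impossible — no certificate.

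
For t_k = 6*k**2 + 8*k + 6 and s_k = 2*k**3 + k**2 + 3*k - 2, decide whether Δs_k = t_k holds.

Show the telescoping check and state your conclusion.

s_(k+1) = 2*k**3 + 7*k**2 + 11*k + 4
s_(k+1) − s_k = 6*k**2 + 8*k + 6
(s_(k+1) − s_k) − t_k = 0

Valid — Δs_k = t_k.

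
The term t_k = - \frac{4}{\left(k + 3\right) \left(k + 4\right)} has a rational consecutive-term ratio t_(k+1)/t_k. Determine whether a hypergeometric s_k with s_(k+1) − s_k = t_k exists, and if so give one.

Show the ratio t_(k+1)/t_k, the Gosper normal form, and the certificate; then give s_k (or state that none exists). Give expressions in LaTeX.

s_k = - \frac{4 k}{3 k + 9}

Ratio r(k) = (k + 3)/(k + 5).
Gosper form: A/B · C(k+1)/C(k) with A=k + 3, B=k + 5, C=1.
Need (k + 3)·f(k+1) − (k + 4)·f(k) = 1.
Degrees (1,1,0) ⇒ d ≤ 1.
Solve for f: f(k) = k/3 (degree 1 ≤ 1).
R(k) = B(k−1)·f(k)/C(k) = k*(k + 4)/3; s_k = R·t_k = -4*k/(3*k + 9).
Check: Δs_k = -4/(k**2 + 7*k + 12). ✓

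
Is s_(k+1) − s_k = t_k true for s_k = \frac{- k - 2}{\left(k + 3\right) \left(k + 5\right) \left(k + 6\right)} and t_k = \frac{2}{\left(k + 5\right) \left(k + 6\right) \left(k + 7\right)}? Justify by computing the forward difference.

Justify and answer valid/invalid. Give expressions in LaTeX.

s_(k+1) = (-k - 3)/((k + 4)*(k + 6)*(k + 7))
s_(k+1) − s_k = (2*k**2 + 11*k + 11)/(k**5 + 25*k**4 + 245*k**3 + 1175*k**2 + 2754*k + 2520)
(s_(k+1) − s_k) − t_k = (-3*k - 13)/(k**5 + 25*k**4 + 245*k**3 + 1175*k**2 + 2754*k + 2520)

Invalid: residual \frac{- 3 k - 13}{k^{5} + 25 k^{4} + 245 k^{3} + 1175 k^{2} + 2754 k + 2520} ≠ 0.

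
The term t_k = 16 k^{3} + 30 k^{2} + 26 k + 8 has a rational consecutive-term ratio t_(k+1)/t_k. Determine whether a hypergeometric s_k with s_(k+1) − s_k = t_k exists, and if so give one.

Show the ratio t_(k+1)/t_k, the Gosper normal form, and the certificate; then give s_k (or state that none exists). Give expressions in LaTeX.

Step 1: r(k) = (8*k**3 + 39*k**2 + 67*k + 40)/(8*k**3 + 15*k**2 + 13*k + 4).
A = 1, B = 1, C = k**3 + 15*k**2/8 + 13*k/8 + 1/2.
Need (1)·f(k+1) − (1)·f(k) = k**3 + 15*k**2/8 + 13*k/8 + 1/2.
Degrees (0,0,3) ⇒ d ≤ 4.
A polynomial solution: f(k) = k**2*(2*k**2 + k + 1)/8.
R(k) = B(k−1)·f(k)/C(k) = k**2*(2*k**2 + k + 1)/(8*k**3 + 15*k**2 + 13*k + 4); s_k = R·t_k = 2*k**2*(2*k**2 + k + 1).
s_(k+1) − s_k = 16*k**3 + 30*k**2 + 26*k + 8 = t_k.

s_k = 2 k^{2} \left(2 k^{2} + k + 1\right)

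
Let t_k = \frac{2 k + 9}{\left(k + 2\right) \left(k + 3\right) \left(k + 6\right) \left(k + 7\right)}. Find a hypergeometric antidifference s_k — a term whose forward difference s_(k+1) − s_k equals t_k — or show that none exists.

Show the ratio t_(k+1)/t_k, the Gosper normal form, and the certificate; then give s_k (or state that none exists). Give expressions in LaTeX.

s_k = \frac{k \left(k + 8\right)}{12 \left(k^{2} + 8 k + 12\right)}

Ratio r(k) = (k + 2)*(k + 6)*(2*k + 11)/((k + 4)*(k + 8)*(2*k + 9)).
A = k + 2, B = k + 8, C = k**3 + 27*k**2/2 + 121*k/2 + 90.
Solve (k + 2)·f(k+1) − (k + 7)·f(k) = k**3 + 27*k**2/2 + 121*k/2 + 90.
deg f ≤ 5 (via 1,1,3).
Match coefficients ⇒ f(k) = k*(k + 3)*(k + 4)*(k + 5)*(k + 8)/24.
Get s_k = R·t_k = k*(k + 8)/(12*(k**2 + 8*k + 12)) with R(k) = B(k−1)f(k)/C(k) = k*(k + 3)*(k + 7)*(k + 8)/(12*(2*k + 9)).
Check: Δs_k = (2*k + 9)/(k**4 + 18*k**3 + 113*k**2 + 288*k + 252). ✓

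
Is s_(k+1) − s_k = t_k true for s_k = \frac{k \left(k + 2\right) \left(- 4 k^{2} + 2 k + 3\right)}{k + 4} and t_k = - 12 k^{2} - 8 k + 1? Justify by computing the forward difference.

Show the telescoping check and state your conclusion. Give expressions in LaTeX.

s_(k+1) = (k + 1)*(k + 3)*(2*k - 4*(k + 1)**2 + 5)/(k + 5)
s_(k+1) − s_k = (-12*k**4 - 100*k**3 - 195*k**2 - 83*k + 12)/(k**2 + 9*k + 20)
(s_(k+1) − s_k) − t_k = 4*(4*k**3 + 29*k**2 + 17*k - 2)/(k**2 + 9*k + 20)

Invalid: residual \frac{4 \left(4 k^{3} + 29 k^{2} + 17 k - 2\right)}{k^{2} + 9 k + 20} ≠ 0.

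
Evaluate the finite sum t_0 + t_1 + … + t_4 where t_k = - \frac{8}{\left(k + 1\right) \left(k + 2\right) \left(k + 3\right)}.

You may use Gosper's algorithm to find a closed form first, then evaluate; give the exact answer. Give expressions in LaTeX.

Σ = -40/21

The ratio is (k + 1)/(k + 4).
A = k + 1, B = k + 4, C = 1.
Need (k + 1)·f(k+1) − (k + 3)·f(k) = 1.
d = 2 from the (1,1,0) case.
Coefficient equations give f(k) = k*(k + 3)/4.
R(k) = B(k−1)·f(k)/C(k) = k*(k + 3)**2/4; s_k = R·t_k = 2*k*(-k - 3)/((k + 1)*(k + 2)).
Verify: -8/(k**3 + 6*k**2 + 11*k + 6) matches t_k.
Sum = s_(5) − s_(0); s_(5) = -40/21, s_(0) = 0 ⇒ -40/21.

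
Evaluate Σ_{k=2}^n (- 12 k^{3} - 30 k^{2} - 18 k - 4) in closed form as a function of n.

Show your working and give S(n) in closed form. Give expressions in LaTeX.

S(n) = - 3 n^{4} - 16 n^{3} - 27 n^{2} - 18 n + 64

Compute t_(k+1)/t_k: get (6*k**3 + 33*k**2 + 57*k + 32)/(6*k**3 + 15*k**2 + 9*k + 2).
Normal form (A,B,C) = (1, 1, k**3 + 5*k**2/2 + 3*k/2 + 1/3).
f must satisfy (1)·f(k+1) − (1)·f(k) = k**3 + 5*k**2/2 + 3*k/2 + 1/3.
Degrees (0,0,3) ⇒ d ≤ 4.
Solve for f: f(k) = k**2*(3*k**2 + 4*k - 3)/12 (degree 4 ≤ 4).
R(k) = B(k−1)·f(k)/C(k) = k**2*(3*k**2 + 4*k - 3)/(2*(6*k**3 + 15*k**2 + 9*k + 2)); s_k = R·t_k = k**2*(-3*k**2 - 4*k + 3).
Check: Δs_k = -12*k**3 - 30*k**2 - 18*k - 4. ✓
Evaluate: s_(n+1) = -3*n**4 - 16*n**3 - 27*n**2 - 18*n - 4; subtract s_(2) = -68 ⇒ S(n) = -3*n**4 - 16*n**3 - 27*n**2 - 18*n + 64.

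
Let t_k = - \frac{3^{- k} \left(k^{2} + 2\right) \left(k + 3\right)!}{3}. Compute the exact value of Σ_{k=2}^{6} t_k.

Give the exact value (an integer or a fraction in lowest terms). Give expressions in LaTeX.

The ratio is (k + 4)*((k + 1)**2 + 2)/(3*(k**2 + 2)).
Factor: A=k/3 + 4/3; B=1; C=k**2 + 2.
f must satisfy (k/3 + 4/3)·f(k+1) − (1)·f(k) = k**2 + 2.
deg f ≤ 1 (via 1,0,2).
Solve for f: f(k) = 3*(k - 2) (degree 1 ≤ 1).
Certificate R = B(k−1)f/C = 3*(k - 2)/(k**2 + 2) gives s_k = -(k - 2)*factorial(k + 3)/3**k.
Check: Δs_k = -(k**2 + 2)*factorial(k + 3)/(3*3**k). ✓
Telescoping: Σ = s_(7) − s_(2) = -224000/27 − (0) = -224000/27.

Σ = -224000/27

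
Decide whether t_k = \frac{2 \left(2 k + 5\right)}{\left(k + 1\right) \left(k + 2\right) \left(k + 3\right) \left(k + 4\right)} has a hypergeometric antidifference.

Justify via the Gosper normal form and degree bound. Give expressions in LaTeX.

Yes. s_k = \frac{2 k \left(k + 4\right)}{3 \left(k^{2} + 4 k + 3\right)}.

Compute t_(k+1)/t_k: get (k + 1)*(2*k + 7)/((k + 5)*(2*k + 5)).
Gosper form: A/B · C(k+1)/C(k) with A=k + 1, B=k + 5, C=k + 5/2.
Set up (k + 1)·f(k+1) − (k + 4)·f(k) − (k + 5/2) = 0.
d = 3 from the (1,1,1) case.
Coefficient equations give f(k) = k*(k + 2)*(k + 4)/6.
Then R = B(k−1)f/C = k*(k + 2)*(k + 4)**2/(3*(2*k + 5)), so s_k = R(k)·t_k = 2*k*(k + 4)/(3*(k**2 + 4*k + 3)).
s_(k+1) − s_k = 2*(2*k + 5)/(k**4 + 10*k**3 + 35*k**2 + 50*k + 24) = t_k.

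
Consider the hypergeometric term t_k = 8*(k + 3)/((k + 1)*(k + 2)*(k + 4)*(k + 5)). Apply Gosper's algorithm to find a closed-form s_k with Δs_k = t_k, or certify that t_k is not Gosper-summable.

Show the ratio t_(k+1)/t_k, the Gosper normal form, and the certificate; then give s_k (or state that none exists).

The ratio is (k + 1)*(k + 4)**2/((k + 3)**2*(k + 6)).
Take A(k)=k + 1, B(k)=k + 6, C(k)=k**2 + 6*k + 9.
Set up (k + 1)·f(k+1) − (k + 5)·f(k) − (k**2 + 6*k + 9) = 0.
Degrees (1,1,2) ⇒ d ≤ 4.
Coefficient equations give f(k) = k*(k + 2)*(k + 3)*(k + 5)/8.
Then R = B(k−1)f/C = k*(k + 2)*(k + 5)**2/(8*(k + 3)), so s_k = R(k)·t_k = k*(k + 5)/(k**2 + 5*k + 4).
Check: Δs_k = 8*(k + 3)/(k**4 + 12*k**3 + 49*k**2 + 78*k + 40). ✓

s_k = k*(k + 5)/(k**2 + 5*k + 4)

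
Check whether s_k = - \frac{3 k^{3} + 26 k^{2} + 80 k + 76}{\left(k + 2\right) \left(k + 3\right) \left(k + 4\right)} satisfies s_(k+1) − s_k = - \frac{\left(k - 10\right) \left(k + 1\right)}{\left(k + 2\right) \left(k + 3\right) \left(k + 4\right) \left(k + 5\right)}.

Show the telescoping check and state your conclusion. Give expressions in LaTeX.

s_(k+1) = (-80*k - 3*(k + 1)**3 - 26*(k + 1)**2 - 156)/((k + 3)*(k + 4)*(k + 5))
s_(k+1) − s_k = (-k**2 + 9*k + 10)/(k**4 + 14*k**3 + 71*k**2 + 154*k + 120)
(s_(k+1) − s_k) − t_k = 0

Valid — Δs_k = t_k.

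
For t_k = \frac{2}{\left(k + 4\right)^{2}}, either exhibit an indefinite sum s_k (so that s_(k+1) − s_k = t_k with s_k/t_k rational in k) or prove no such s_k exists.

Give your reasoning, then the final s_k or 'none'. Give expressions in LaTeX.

The ratio is (k + 4)**2/(k + 5)**2.
Gosper form: A/B · C(k+1)/C(k) with A=k**2 + 8*k + 16, B=k**2 + 10*k + 25, C=1.
Set up (k**2 + 8*k + 16)·f(k+1) − (k**2 + 8*k + 16)·f(k) − (1) = 0.
d = 0 from the (2,2,0) case.
f = c0 ⇒ A·f(k+1) − B(k−1)·f(k) − C = -1. The system {-1 = 0} is inconsistent; no antidifference.

no hypergeometric antidifference exists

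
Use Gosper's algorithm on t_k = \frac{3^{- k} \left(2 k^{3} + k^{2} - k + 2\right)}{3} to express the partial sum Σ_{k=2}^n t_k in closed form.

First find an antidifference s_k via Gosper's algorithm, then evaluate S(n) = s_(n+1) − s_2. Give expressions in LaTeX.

S(n) = 3^{- n - 2} \left(26 \cdot 3^{n} - 3 n^{3} - 15 n^{2} - 30 n - 30\right)

Compute t_(k+1)/t_k: get (-k + 2*(k + 1)**3 + (k + 1)**2 + 1)/(3*(2*k**3 + k**2 - k + 2)).
Take A(k)=1/3, B(k)=1, C(k)=k**3 + k**2/2 - k/2 + 1.
Set up (1/3)·f(k+1) − (1)·f(k) − (k**3 + k**2/2 - k/2 + 1) = 0.
d = 3 from the (0,0,3) case.
Solve for f: f(k) = -3*(k**3 + 2*k**2 + 3*k + 4)/2 (degree 3 ≤ 3).
Certificate R = B(k−1)f/C = -3*(k**3 + 2*k**2 + 3*k + 4)/(2*k**3 + k**2 - k + 2) gives s_k = (-k**3 - 2*k**2 - 3*k - 4)/3**k.
Verify: (2*k**3 + k**2 - k + 2)/(3*3**k) matches t_k.
s_(n+1) = 3**(-n - 1)*(-n**3 - 5*n**2 - 10*n - 10) and s_(2) = -26/9, so S(n) = 3**(-n - 2)*(26*3**n - 3*n**3 - 15*n**2 - 30*n - 30).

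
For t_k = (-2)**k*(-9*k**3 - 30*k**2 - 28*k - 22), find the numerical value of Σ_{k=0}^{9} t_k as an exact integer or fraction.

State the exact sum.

t_(k+1)/t_k = 2*(-9*k**3 - 57*k**2 - 115*k - 89)/(9*k**3 + 30*k**2 + 28*k + 22).
So A=-2 and B=1, with C=k**3 + 10*k**2/3 + 28*k/9 + 22/9.
Solve (-2)·f(k+1) − (1)·f(k) = k**3 + 10*k**2/3 + 28*k/9 + 22/9.
deg f ≤ 3 (via 0,0,3).
Coefficient equations give f(k) = -(k + 2)*(3*k**2 - 2*k + 2)/9.
Get s_k = R·t_k = (-2)**k*(3*k**3 + 4*k**2 - 2*k + 4) with R(k) = B(k−1)f(k)/C(k) = -(k + 2)*(3*k**2 - 2*k + 2)/(9*k**3 + 30*k**2 + 28*k + 22).
Check: Δs_k = (-2)**k*(-9*k**3 - 30*k**2 - 28*k - 22). ✓
Telescoping: Σ = s_(10) − s_(0) = 3465216 − (4) = 3465212.

Σ = 3465212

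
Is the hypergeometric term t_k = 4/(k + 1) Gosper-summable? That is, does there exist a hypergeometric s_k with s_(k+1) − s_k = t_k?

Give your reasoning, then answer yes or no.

The ratio is (k + 1)/(k + 2).
Normal form (A,B,C) = (k + 1, k + 2, 1).
Solve (k + 1)·f(k+1) − (k + 1)·f(k) = 1.
Bound: deg f ≤ 0.
f = c0 ⇒ A·f(k+1) − B(k−1)·f(k) − C = -1. The system {-1 = 0} is inconsistent; no antidifference.

No — the linear system for f has no solution.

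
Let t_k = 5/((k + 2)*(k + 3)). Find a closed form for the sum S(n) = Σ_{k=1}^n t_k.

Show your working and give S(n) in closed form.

S(n) = 5*n/(3*(n + 3))

Step 1: r(k) = (k + 2)/(k + 4).
Gosper form: A/B · C(k+1)/C(k) with A=k + 2, B=k + 4, C=1.
Need (k + 2)·f(k+1) − (k + 3)·f(k) = 1.
Bound: deg f ≤ 1.
Coefficient equations give f(k) = k/2.
So s_k = (B(k−1)f/C)·t_k = (k*(k + 3)/2)·t_k = 5*k/(2*(k + 2)).
Check: Δs_k = 5/(k**2 + 5*k + 6). ✓
Telescope: S(n) = s_(n+1) − s_(1) = 5*(n + 1)/(2*(n + 3)) − (5/6) = 5*n/(3*(n + 3)).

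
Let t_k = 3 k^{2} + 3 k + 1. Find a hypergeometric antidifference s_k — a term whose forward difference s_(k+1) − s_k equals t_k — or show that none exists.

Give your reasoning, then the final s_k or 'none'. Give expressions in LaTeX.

r(k) = (3*k**2 + 9*k + 7)/(3*k**2 + 3*k + 1) after simplifying.
So A=1 and B=1, with C=k**2 + k + 1/3.
Solve (1)·f(k+1) − (1)·f(k) = k**2 + k + 1/3.
From deg A=0, deg B=0, deg C=2: d=3.
Coefficient equations give f(k) = k**3/3.
Get s_k = R·t_k = k**3 with R(k) = B(k−1)f(k)/C(k) = k**3/(3*k**2 + 3*k + 1).
Verify: -k**3 + (k + 1)**3 matches t_k.

s_k = k^{3}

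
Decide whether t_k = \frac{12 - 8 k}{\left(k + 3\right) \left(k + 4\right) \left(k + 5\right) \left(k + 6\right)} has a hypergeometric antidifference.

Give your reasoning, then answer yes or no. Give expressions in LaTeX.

Yes. s_k = \frac{4 k}{\left(k + 3\right) \left(k + 4\right) \left(k + 5\right)}.

Ratio r(k) = (k + 3)*(2*k - 1)/((k + 7)*(2*k - 3)).
Take A(k)=k + 3, B(k)=k + 7, C(k)=k - 3/2.
f must satisfy (k + 3)·f(k+1) − (k + 6)·f(k) = k - 3/2.
Degrees (1,1,1) ⇒ d ≤ 3.
Solving with deg f ≤ 3: f(k) = -k/2.
Certificate R = B(k−1)f/C = -k*(k + 6)/(2*k - 3) gives s_k = 4*k/((k + 3)*(k + 4)*(k + 5)).
s_(k+1) − s_k = 4*(3 - 2*k)/(k**4 + 18*k**3 + 119*k**2 + 342*k + 360) = t_k.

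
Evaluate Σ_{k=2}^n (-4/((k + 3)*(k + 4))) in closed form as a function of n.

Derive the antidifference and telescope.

S(n) = 4*(1 - n)/(5*(n + 4))

t_(k+1)/t_k = (k + 3)/(k + 5).
Gosper form: A/B · C(k+1)/C(k) with A=k + 3, B=k + 5, C=1.
Key eq: (k + 3)·f(k+1) = (k + 4)·f(k) + (1).
From deg A=1, deg B=1, deg C=0: d=1.
A polynomial solution: f(k) = k/3.
Get s_k = R·t_k = -4*k/(3*k + 9) with R(k) = B(k−1)f(k)/C(k) = k*(k + 4)/3.
s_(k+1) − s_k = -4/(k**2 + 7*k + 12) = t_k.
Evaluate: s_(n+1) = 4*(-n - 1)/(3*(n + 4)); subtract s_(2) = -8/15 ⇒ S(n) = 4*(1 - n)/(5*(n + 4)).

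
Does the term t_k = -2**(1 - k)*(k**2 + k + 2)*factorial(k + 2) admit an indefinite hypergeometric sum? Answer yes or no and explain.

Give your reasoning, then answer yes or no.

The ratio is (k + 3)*(k + (k + 1)**2 + 3)/(2*(k**2 + k + 2)).
So A=k/2 + 3/2 and B=1, with C=k**2 + k + 2.
Solve (k/2 + 3/2)·f(k+1) − (1)·f(k) = k**2 + k + 2.
Degrees (1,0,2) ⇒ d ≤ 1.
A polynomial solution: f(k) = 2*(k - 1).
Then R = B(k−1)f/C = 2*(k - 1)/(k**2 + k + 2), so s_k = R(k)·t_k = -2**(2 - k)*(k - 1)*factorial(k + 2).
Check: Δs_k = -2**(1 - k)*(k**2 + k + 2)*factorial(k + 2). ✓

Yes. s_k = -2**(2 - k)*(k - 1)*factorial(k + 2).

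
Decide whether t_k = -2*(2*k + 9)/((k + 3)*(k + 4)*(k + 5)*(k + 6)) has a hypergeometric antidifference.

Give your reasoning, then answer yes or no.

Yes. s_k = 2*k*(-k - 8)/(15*(k**2 + 8*k + 15)).

The ratio is (k + 3)*(2*k + 11)/((k + 7)*(2*k + 9)).
Factor: A=k + 3; B=k + 7; C=k + 9/2.
Key eq: (k + 3)·f(k+1) = (k + 6)·f(k) + (k + 9/2).
Degrees (1,1,1) ⇒ d ≤ 3.
Coefficient equations give f(k) = k*(k + 4)*(k + 8)/30.
Then R = B(k−1)f/C = k*(k + 4)*(k + 6)*(k + 8)/(15*(2*k + 9)), so s_k = R(k)·t_k = 2*k*(-k - 8)/(15*(k**2 + 8*k + 15)).
Check: Δs_k = 2*(-2*k - 9)/(k**4 + 18*k**3 + 119*k**2 + 342*k + 360). ✓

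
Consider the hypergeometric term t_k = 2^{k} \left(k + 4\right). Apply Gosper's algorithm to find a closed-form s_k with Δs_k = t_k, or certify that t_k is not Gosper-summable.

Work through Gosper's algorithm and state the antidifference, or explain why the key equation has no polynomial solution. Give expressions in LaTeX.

s_k = 2^{k} \left(k + 2\right)

Step 1: r(k) = 2*(k + 5)/(k + 4).
So A=2 and B=1, with C=k + 4.
f must satisfy (2)·f(k+1) − (1)·f(k) = k + 4.
Bound: deg f ≤ 1.
Match coefficients ⇒ f(k) = k + 2.
Certificate R = B(k−1)f/C = (k + 2)/(k + 4) gives s_k = 2**k*(k + 2).
s_(k+1) − s_k = 2**k*(k + 4) = t_k.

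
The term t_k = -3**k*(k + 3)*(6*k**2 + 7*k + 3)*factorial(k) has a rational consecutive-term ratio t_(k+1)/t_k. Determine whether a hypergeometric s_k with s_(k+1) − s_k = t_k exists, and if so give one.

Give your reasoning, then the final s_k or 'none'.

Ratio r(k) = 3*(k + 1)*(k + 4)*(7*k + 6*(k + 1)**2 + 10)/((k + 3)*(6*k**2 + 7*k + 3)).
A = 3*k + 3, B = 1, C = k**3 + 25*k**2/6 + 4*k + 3/2.
Key eq: (3*k + 3)·f(k+1) = (1)·f(k) + (k**3 + 25*k**2/6 + 4*k + 3/2).
Degrees (1,0,3) ⇒ d ≤ 2.
Solve for f: f(k) = (2*k**2 + 3*k - 3)/6 (degree 2 ≤ 2).
Certificate R = B(k−1)f/C = (2*k**2 + 3*k - 3)/((k + 3)*(6*k**2 + 7*k + 3)) gives s_k = -3**k*(2*k**2 + 3*k - 3)*factorial(k).
Verify: -3**k*(k + 3)*(6*k**2 + 7*k + 3)*factorial(k) matches t_k.

s_k = -3**k*(2*k**2 + 3*k - 3)*factorial(k)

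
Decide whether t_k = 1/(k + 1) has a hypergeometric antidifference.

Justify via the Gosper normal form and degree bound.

Ratio r(k) = (k + 1)/(k + 2).
Normal form (A,B,C) = (k + 1, k + 2, 1).
Key eq: (k + 1)·f(k+1) = (k + 1)·f(k) + (1).
deg f ≤ 0 (via 1,1,0).
f = c0 ⇒ A·f(k+1) − B(k−1)·f(k) − C = -1. The system {-1 = 0} is inconsistent; no antidifference.

No — t_k has no hypergeometric antidifference.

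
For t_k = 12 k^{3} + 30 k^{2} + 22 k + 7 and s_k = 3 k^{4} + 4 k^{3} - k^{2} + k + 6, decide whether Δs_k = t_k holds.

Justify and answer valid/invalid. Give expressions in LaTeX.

s_(k+1) = 3*k**4 + 16*k**3 + 29*k**2 + 23*k + 13
s_(k+1) − s_k = 12*k**3 + 30*k**2 + 22*k + 7
(s_(k+1) − s_k) − t_k = 0

Valid: the claim telescopes to t_k.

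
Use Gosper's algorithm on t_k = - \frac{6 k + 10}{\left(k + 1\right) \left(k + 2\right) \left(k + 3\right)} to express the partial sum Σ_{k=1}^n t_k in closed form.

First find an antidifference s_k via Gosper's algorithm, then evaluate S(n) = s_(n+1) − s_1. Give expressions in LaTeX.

Compute t_(k+1)/t_k: get (k + 1)*(3*k + 8)/((k + 4)*(3*k + 5)).
Normal form (A,B,C) = (k + 1, k + 4, k + 5/3).
Solve (k + 1)·f(k+1) − (k + 3)·f(k) = k + 5/3.
Bound: deg f ≤ 2.
A polynomial solution: f(k) = k*(2*k + 3)/3.
Certificate R = B(k−1)f/C = k*(k + 3)*(2*k + 3)/(3*k + 5) gives s_k = -2*k*(2*k + 3)/((k + 1)*(k + 2)).
s_(k+1) − s_k = 2*(-3*k - 5)/(k**3 + 6*k**2 + 11*k + 6) = t_k.
s_(n+1) = 2*(-2*n**2 - 7*n - 5)/(n**2 + 5*n + 6) and s_(1) = -5/3, so S(n) = n*(-7*n - 17)/(3*(n**2 + 5*n + 6)).

S(n) = \frac{n \left(- 7 n - 17\right)}{3 \left(n^{2} + 5 n + 6\right)}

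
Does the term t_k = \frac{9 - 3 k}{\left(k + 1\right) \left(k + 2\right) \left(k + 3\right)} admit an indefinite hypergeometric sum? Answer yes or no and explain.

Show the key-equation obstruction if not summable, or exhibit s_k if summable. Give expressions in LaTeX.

Compute t_(k+1)/t_k: get (k - 2)*(k + 1)/((k - 3)*(k + 4)).
So A=k + 1 and B=k + 4, with C=k - 3.
f must satisfy (k + 1)·f(k+1) − (k + 3)·f(k) = k - 3.
Degrees (1,1,1) ⇒ d ≤ 2.
Coefficient equations give f(k) = -k*(k + 5)/2.
R(k) = B(k−1)·f(k)/C(k) = -k*(k + 3)*(k + 5)/(2*(k - 3)); s_k = R·t_k = 3*k*(k + 5)/(2*(k + 1)*(k + 2)).
Check: Δs_k = 3*(3 - k)/(k**3 + 6*k**2 + 11*k + 6). ✓

Yes. s_k = \frac{3 k \left(k + 5\right)}{2 \left(k + 1\right) \left(k + 2\right)}.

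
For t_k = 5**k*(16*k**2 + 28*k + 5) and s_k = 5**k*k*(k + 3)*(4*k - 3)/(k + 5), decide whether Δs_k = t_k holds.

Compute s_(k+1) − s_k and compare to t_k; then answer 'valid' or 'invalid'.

s_(k+1) = 5**(k + 1)*(k + 1)*(k + 4)*(4*k + 1)/(k + 6)
s_(k+1) − s_k = 5**k*(16*k**4 + 172*k**3 + 585*k**2 + 599*k + 100)/(k**2 + 11*k + 30)
(s_(k+1) − s_k) − t_k = 5**k*(-32*k**3 - 208*k**2 - 296*k - 50)/(k**2 + 11*k + 30)

Invalid: residual 5**k*(-32*k**3 - 208*k**2 - 296*k - 50)/(k**2 + 11*k + 30) ≠ 0.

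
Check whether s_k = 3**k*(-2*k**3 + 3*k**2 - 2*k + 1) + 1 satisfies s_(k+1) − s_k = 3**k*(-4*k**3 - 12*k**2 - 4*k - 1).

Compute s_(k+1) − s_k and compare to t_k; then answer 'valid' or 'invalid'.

valid (s_(k+1) − s_k reduces to t_k)

s_(k+1) = 3**(k + 1)*(-2*k - 2*(k + 1)**3 + 3*(k + 1)**2 - 1) + 1
s_(k+1) − s_k = 3**k*(-4*k**3 - 12*k**2 - 4*k - 1)
(s_(k+1) − s_k) − t_k = 0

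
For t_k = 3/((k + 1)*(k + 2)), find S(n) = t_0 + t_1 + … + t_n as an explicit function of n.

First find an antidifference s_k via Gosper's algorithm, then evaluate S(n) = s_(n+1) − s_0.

Ratio r(k) = (k + 1)/(k + 3).
Gosper form: A/B · C(k+1)/C(k) with A=k + 1, B=k + 3, C=1.
Key eq: (k + 1)·f(k+1) = (k + 2)·f(k) + (1).
Degrees (1,1,0) ⇒ d ≤ 1.
Match coefficients ⇒ f(k) = k.
Get s_k = R·t_k = 3*k/(k + 1) with R(k) = B(k−1)f(k)/C(k) = k*(k + 2).
Check: Δs_k = 3/(k**2 + 3*k + 2). ✓
Telescope: S(n) = s_(n+1) − s_(0) = 3*(n + 1)/(n + 2) − (0) = 3*(n + 1)/(n + 2).

S(n) = 3*(n + 1)/(n + 2)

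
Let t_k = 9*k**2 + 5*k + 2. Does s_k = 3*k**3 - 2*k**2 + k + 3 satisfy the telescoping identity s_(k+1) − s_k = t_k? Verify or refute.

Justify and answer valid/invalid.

valid (s_(k+1) − s_k reduces to t_k)

s_(k+1) = 3*k**3 + 7*k**2 + 6*k + 5
s_(k+1) − s_k = 9*k**2 + 5*k + 2
(s_(k+1) − s_k) − t_k = 0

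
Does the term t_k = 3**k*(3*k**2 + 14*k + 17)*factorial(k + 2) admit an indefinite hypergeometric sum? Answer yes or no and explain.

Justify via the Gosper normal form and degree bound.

t_(k+1)/t_k = 3*(3*k**3 + 29*k**2 + 94*k + 102)/(3*k**2 + 14*k + 17).
Normal form (A,B,C) = (3*k + 9, 1, k**2 + 14*k/3 + 17/3).
Key eq: (3*k + 9)·f(k+1) = (1)·f(k) + (k**2 + 14*k/3 + 17/3).
Bound: deg f ≤ 1.
Coefficient equations give f(k) = (k + 1)/3.
Then R = B(k−1)f/C = (k + 1)/(3*k**2 + 14*k + 17), so s_k = R(k)·t_k = 3**k*(k + 1)*factorial(k + 2).
Δs = 3**k*(3*k**2 + 14*k + 17)*factorial(k + 2), as required.

Yes. s_k = 3**k*(k + 1)*factorial(k + 2).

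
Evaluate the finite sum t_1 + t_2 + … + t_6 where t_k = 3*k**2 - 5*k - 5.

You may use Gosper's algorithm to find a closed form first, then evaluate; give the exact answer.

Step 1: r(k) = (3*k**2 + k - 7)/(3*k**2 - 5*k - 5).
Gosper form: A/B · C(k+1)/C(k) with A=1, B=1, C=k**2 - 5*k/3 - 5/3.
Need (1)·f(k+1) − (1)·f(k) = k**2 - 5*k/3 - 5/3.
From deg A=0, deg B=0, deg C=2: d=3.
Match coefficients ⇒ f(k) = k*(k**2 - 4*k - 2)/3.
R(k) = B(k−1)·f(k)/C(k) = k*(k**2 - 4*k - 2)/(3*k**2 - 5*k - 5); s_k = R·t_k = k*(k**2 - 4*k - 2).
s_(k+1) − s_k = 3*k**2 - 5*k - 5 = t_k.
Evaluate s at k=7 and k=1: 133 and -5; difference 138.

Σ = 138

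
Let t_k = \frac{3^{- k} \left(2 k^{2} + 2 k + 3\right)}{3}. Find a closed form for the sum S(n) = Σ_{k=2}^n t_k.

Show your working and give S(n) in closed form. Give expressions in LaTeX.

S(n) = 3^{- n - 2} \left(11 \cdot 3^{n} - 3 n^{2} - 12 n - 18\right)

The ratio is (2*k**2 + 6*k + 7)/(3*(2*k**2 + 2*k + 3)).
So A=1/3 and B=1, with C=k**2 + k + 3/2.
Key eq: (1/3)·f(k+1) = (1)·f(k) + (k**2 + k + 3/2).
Bound: deg f ≤ 2.
A polynomial solution: f(k) = -3*(k**2 + 2*k + 3)/2.
So s_k = (B(k−1)f/C)·t_k = (-3*(k**2 + 2*k + 3)/(2*k**2 + 2*k + 3))·t_k = (-k**2 - 2*k - 3)/3**k.
Δs = (2*k**2 + 2*k + 3)/(3*3**k), as required.
Evaluate: s_(n+1) = 3**(-n - 1)*(-n**2 - 4*n - 6); subtract s_(2) = -11/9 ⇒ S(n) = 3**(-n - 2)*(11*3**n - 3*n**2 - 12*n - 18).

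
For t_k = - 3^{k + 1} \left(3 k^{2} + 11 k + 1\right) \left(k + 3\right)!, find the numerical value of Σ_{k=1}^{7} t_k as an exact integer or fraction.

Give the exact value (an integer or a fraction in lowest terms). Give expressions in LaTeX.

Σ = -5499776620800

Compute t_(k+1)/t_k: get 3*(3*k**3 + 29*k**2 + 83*k + 60)/(3*k**2 + 11*k + 1).
So A=3*k + 12 and B=1, with C=k**2 + 11*k/3 + 1/3.
Set up (3*k + 12)·f(k+1) − (1)·f(k) − (k**2 + 11*k/3 + 1/3) = 0.
From deg A=1, deg B=0, deg C=2: d=1.
A polynomial solution: f(k) = (k - 1)/3.
Then R = B(k−1)f/C = (k - 1)/(3*k**2 + 11*k + 1), so s_k = R(k)·t_k = -3**(k + 1)*(k - 1)*factorial(k + 3).
s_(k+1) − s_k = -3**(k + 1)*(3*k**2 + 11*k + 1)*factorial(k + 3) = t_k.
Sum = s_(8) − s_(1); s_(8) = -5499776620800, s_(1) = 0 ⇒ -5499776620800.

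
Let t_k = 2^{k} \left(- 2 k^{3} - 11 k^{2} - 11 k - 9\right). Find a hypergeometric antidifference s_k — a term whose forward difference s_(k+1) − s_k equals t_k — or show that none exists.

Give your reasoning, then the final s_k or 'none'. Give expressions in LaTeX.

Compute t_(k+1)/t_k: get 2*(2*k**3 + 17*k**2 + 39*k + 33)/(2*k**3 + 11*k**2 + 11*k + 9).
Take A(k)=2, B(k)=1, C(k)=k**3 + 11*k**2/2 + 11*k/2 + 9/2.
Need (2)·f(k+1) − (1)·f(k) = k**3 + 11*k**2/2 + 11*k/2 + 9/2.
Bound: deg f ≤ 3.
Coefficient equations give f(k) = (2*k**3 - k**2 + 3*k + 1)/2.
Certificate R = B(k−1)f/C = (2*k**3 - k**2 + 3*k + 1)/((2*k + 9)*(k**2 + k + 1)) gives s_k = 2**k*(-2*k**3 + k**2 - 3*k - 1).
Check: Δs_k = 2**k*(-2*k**3 - 11*k**2 - 11*k - 9). ✓

s_k = 2^{k} \left(- 2 k^{3} + k^{2} - 3 k - 1\right)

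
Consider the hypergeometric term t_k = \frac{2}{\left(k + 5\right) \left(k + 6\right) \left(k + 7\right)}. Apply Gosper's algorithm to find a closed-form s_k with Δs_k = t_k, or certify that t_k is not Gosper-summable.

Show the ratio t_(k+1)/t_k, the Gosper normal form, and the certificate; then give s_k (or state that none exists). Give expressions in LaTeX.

s_k = \frac{k \left(k + 11\right)}{30 \left(k + 5\right) \left(k + 6\right)}

Compute t_(k+1)/t_k: get (k + 5)/(k + 8).
So A=k + 5 and B=k + 8, with C=1.
Set up (k + 5)·f(k+1) − (k + 7)·f(k) − (1) = 0.
From deg A=1, deg B=1, deg C=0: d=2.
Match coefficients ⇒ f(k) = k*(k + 11)/60.
Certificate R = B(k−1)f/C = k*(k + 7)*(k + 11)/60 gives s_k = k*(k + 11)/(30*(k + 5)*(k + 6)).
s_(k+1) − s_k = 2/(k**3 + 18*k**2 + 107*k + 210) = t_k.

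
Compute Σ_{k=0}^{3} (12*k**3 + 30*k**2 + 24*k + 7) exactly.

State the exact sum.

Σ = 1024

The ratio is (12*k**3 + 66*k**2 + 120*k + 73)/(12*k**3 + 30*k**2 + 24*k + 7).
Factor: A=1; B=1; C=k**3 + 5*k**2/2 + 2*k + 7/12.
f must satisfy (1)·f(k+1) − (1)·f(k) = k**3 + 5*k**2/2 + 2*k + 7/12.
Degrees (0,0,3) ⇒ d ≤ 4.
Coefficient equations give f(k) = k**3*(3*k + 4)/12.
R(k) = B(k−1)·f(k)/C(k) = k**3*(3*k + 4)/(12*k**3 + 30*k**2 + 24*k + 7); s_k = R·t_k = k**3*(3*k + 4).
Verify: 12*k**3 + 30*k**2 + 24*k + 7 matches t_k.
Σ_(k=0)^(3) t_k = s_(4) − s_(0) = 1024 − (0) = 1024.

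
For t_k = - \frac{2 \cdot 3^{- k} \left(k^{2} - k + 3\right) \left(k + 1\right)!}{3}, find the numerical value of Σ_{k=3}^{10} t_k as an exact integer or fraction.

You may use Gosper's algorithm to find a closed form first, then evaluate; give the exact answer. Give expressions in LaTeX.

Σ = -39421408/729

The ratio is (k + 2)*(-k + (k + 1)**2 + 2)/(3*(k**2 - k + 3)).
Take A(k)=k/3 + 2/3, B(k)=1, C(k)=k**2 - k + 3.
Need (k/3 + 2/3)·f(k+1) − (1)·f(k) = k**2 - k + 3.
Bound: deg f ≤ 1.
A polynomial solution: f(k) = 3*(k - 1).
Certificate R = B(k−1)f/C = 3*(k - 1)/(k**2 - k + 3) gives s_k = -2*(k - 1)*factorial(k + 1)/3**k.
Δs = -2*(k**2 - k + 3)*factorial(k + 1)/(3*3**k), as required.
Evaluate s at k=11 and k=3: -39424000/729 and -32/9; difference -39421408/729.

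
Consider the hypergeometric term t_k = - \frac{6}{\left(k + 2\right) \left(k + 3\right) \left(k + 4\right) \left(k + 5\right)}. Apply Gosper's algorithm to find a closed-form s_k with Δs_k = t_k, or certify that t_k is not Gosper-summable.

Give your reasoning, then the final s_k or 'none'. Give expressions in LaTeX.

s_k = \frac{k \left(- k^{2} - 9 k - 26\right)}{12 \left(k + 2\right) \left(k + 3\right) \left(k + 4\right)}

t_(k+1)/t_k = (k + 2)/(k + 6).
A = k + 2, B = k + 6, C = 1.
Key eq: (k + 2)·f(k+1) = (k + 5)·f(k) + (1).
d = 3 from the (1,1,0) case.
Match coefficients ⇒ f(k) = k*(k**2 + 9*k + 26)/72.
Get s_k = R·t_k = k*(-k**2 - 9*k - 26)/(12*(k + 2)*(k + 3)*(k + 4)) with R(k) = B(k−1)f(k)/C(k) = k*(k + 5)*(k**2 + 9*k + 26)/72.
Check: Δs_k = -6/(k**4 + 14*k**3 + 71*k**2 + 154*k + 120). ✓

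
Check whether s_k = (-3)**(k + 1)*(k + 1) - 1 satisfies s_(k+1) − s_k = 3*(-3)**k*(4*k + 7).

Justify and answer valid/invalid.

s_(k+1) = (-3)**(k + 2)*(k + 2) - 1
s_(k+1) − s_k = 3*(-3)**k*(4*k + 7)
(s_(k+1) − s_k) − t_k = 0

Valid — Δs_k = t_k.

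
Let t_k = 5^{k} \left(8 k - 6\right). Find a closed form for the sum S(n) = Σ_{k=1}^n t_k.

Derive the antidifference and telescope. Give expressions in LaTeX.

t_(k+1)/t_k = 5*(4*k + 1)/(4*k - 3).
Gosper form: A/B · C(k+1)/C(k) with A=5, B=1, C=k - 3/4.
Need (5)·f(k+1) − (1)·f(k) = k - 3/4.
deg f ≤ 1 (via 0,0,1).
Solve for f: f(k) = (k - 2)/4 (degree 1 ≤ 1).
Get s_k = R·t_k = 2*5**k*(k - 2) with R(k) = B(k−1)f(k)/C(k) = (k - 2)/(4*k - 3).
s_(k+1) − s_k = 5**k*(8*k - 6) = t_k.
Evaluate: s_(n+1) = 10*5**n*(n - 1); subtract s_(1) = -10 ⇒ S(n) = 10*5**n*n - 10*5**n + 10.

S(n) = 10 \cdot 5^{n} n - 10 \cdot 5^{n} + 10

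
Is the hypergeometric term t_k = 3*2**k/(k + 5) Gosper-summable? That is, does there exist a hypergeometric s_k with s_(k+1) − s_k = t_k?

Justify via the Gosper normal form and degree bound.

No — t_k has no hypergeometric antidifference.

Step 1: r(k) = 2*(k + 5)/(k + 6).
Factor: A=2*k + 10; B=k + 6; C=1.
Set up (2*k + 10)·f(k+1) − (k + 5)·f(k) − (1) = 0.
d = -1 from the (1,1,0) case.
Bound -1 < 0, so the key equation has no polynomial solution.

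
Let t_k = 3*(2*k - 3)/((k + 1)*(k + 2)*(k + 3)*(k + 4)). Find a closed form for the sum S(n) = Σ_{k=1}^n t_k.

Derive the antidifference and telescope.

S(n) = n*(n**2 + 9*n - 46)/(24*(n**3 + 9*n**2 + 26*n + 24))

t_(k+1)/t_k = (k + 1)*(2*k - 1)/((k + 5)*(2*k - 3)).
A = k + 1, B = k + 5, C = k - 3/2.
Solve (k + 1)·f(k+1) − (k + 4)·f(k) = k - 3/2.
Degrees (1,1,1) ⇒ d ≤ 3.
Coefficient equations give f(k) = -k*(k**2 + 6*k + 20)/18.
Get s_k = R·t_k = k*(-k**2 - 6*k - 20)/(3*(k + 1)*(k + 2)*(k + 3)) with R(k) = B(k−1)f(k)/C(k) = -k*(k + 4)*(k**2 + 6*k + 20)/(9*(2*k - 3)).
Δs = 3*(2*k - 3)/(k**4 + 10*k**3 + 35*k**2 + 50*k + 24), as required.
Evaluate: s_(n+1) = (-n**3 - 9*n**2 - 35*n - 27)/(3*(n**3 + 9*n**2 + 26*n + 24)); subtract s_(1) = -3/8 ⇒ S(n) = n*(n**2 + 9*n - 46)/(24*(n**3 + 9*n**2 + 26*n + 24)).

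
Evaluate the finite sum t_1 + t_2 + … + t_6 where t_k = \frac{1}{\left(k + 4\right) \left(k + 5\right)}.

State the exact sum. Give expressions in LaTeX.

Σ = 6/55

r(k) = (k + 4)/(k + 6) after simplifying.
Gosper form: A/B · C(k+1)/C(k) with A=k + 4, B=k + 6, C=1.
Key eq: (k + 4)·f(k+1) = (k + 5)·f(k) + (1).
deg f ≤ 1 (via 1,1,0).
Solve for f: f(k) = k/4 (degree 1 ≤ 1).
Certificate R = B(k−1)f/C = k*(k + 5)/4 gives s_k = k/(4*(k + 4)).
s_(k+1) − s_k = 1/(k**2 + 9*k + 20) = t_k.
Sum = s_(7) − s_(1); s_(7) = 7/44, s_(1) = 1/20 ⇒ 6/55.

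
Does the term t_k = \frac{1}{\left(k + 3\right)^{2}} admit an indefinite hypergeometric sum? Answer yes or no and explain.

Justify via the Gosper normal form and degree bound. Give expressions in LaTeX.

No. Not Gosper-summable.

Step 1: r(k) = (k + 3)**2/(k + 4)**2.
A = k**2 + 6*k + 9, B = k**2 + 8*k + 16, C = 1.
f must satisfy (k**2 + 6*k + 9)·f(k+1) − (k**2 + 6*k + 9)·f(k) = 1.
From deg A=2, deg B=2, deg C=0: d=0.
f = c0 ⇒ A·f(k+1) − B(k−1)·f(k) − C = -1. The system {-1 = 0} is inconsistent; no antidifference.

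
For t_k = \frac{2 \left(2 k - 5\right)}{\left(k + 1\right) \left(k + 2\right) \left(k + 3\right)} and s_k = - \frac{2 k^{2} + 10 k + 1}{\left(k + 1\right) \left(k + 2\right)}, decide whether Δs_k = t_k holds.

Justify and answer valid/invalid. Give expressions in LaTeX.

s_(k+1) = (-10*k - 2*(k + 1)**2 - 11)/((k + 2)*(k + 3))
s_(k+1) − s_k = 2*(2*k - 5)/(k**3 + 6*k**2 + 11*k + 6)
(s_(k+1) − s_k) − t_k = 0

valid; difference matches t_k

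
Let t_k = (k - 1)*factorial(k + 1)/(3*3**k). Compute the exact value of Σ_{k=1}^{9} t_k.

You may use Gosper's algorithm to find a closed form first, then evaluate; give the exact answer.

Σ = 492314/729

Compute t_(k+1)/t_k: get k*(k + 2)/(3*(k - 1)).
So A=k/3 + 2/3 and B=1, with C=k - 1.
Need (k/3 + 2/3)·f(k+1) − (1)·f(k) = k - 1.
Bound: deg f ≤ 0.
Match coefficients ⇒ f(k) = 3.
Certificate R = B(k−1)f/C = 3/(k - 1) gives s_k = factorial(k + 1)/3**k.
Verify: (k - 1)*factorial(k + 1)/(3*3**k) matches t_k.
Evaluate s at k=10 and k=1: 492800/729 and 2/3; difference 492314/729.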